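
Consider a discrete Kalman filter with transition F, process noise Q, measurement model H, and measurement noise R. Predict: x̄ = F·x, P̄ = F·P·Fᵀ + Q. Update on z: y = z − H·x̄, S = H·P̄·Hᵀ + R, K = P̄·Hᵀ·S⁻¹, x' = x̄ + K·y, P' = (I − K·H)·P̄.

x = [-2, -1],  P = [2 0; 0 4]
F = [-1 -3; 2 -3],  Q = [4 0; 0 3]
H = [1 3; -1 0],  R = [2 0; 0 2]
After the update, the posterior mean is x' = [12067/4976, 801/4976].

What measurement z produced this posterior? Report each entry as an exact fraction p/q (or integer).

z = [3, -2]

x̄ = F·x = [5, -1]
P̄ = F·P·Fᵀ + Q = [42 32; 32 47]
S = H·P̄·Hᵀ + R = [659 -138; -138 44]
K = P̄·Hᵀ·S⁻¹ = [69/2488 -4317/4976; 799/2488 1393/4976]
x' − x̄ = [-12813/4976, 5777/4976] = K·y
y = (KᵀK)⁻¹·Kᵀ·(x' − x̄) = [1, 3]
z = y + H·x̄ = [1, 3] + [2, -5] = [3, -2]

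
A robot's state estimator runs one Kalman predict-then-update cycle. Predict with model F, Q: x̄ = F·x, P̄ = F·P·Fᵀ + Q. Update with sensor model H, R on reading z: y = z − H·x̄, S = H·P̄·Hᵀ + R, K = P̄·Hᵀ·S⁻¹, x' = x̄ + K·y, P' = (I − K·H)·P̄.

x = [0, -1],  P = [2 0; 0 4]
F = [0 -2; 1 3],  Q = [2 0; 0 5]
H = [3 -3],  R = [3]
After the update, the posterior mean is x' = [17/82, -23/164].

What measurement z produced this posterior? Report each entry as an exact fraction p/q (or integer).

z = [1]

x̄ = F·x = [2, -3]
P̄ = F·P·Fᵀ + Q = [18 -24; -24 43]
S = H·P̄·Hᵀ + R = [984]
K = P̄·Hᵀ·S⁻¹ = [21/164; -67/328]
x' − x̄ = [-147/82, 469/164] = K·y
y = (KᵀK)⁻¹·Kᵀ·(x' − x̄) = [-14]
z = y + H·x̄ = [-14] + [15] = [1]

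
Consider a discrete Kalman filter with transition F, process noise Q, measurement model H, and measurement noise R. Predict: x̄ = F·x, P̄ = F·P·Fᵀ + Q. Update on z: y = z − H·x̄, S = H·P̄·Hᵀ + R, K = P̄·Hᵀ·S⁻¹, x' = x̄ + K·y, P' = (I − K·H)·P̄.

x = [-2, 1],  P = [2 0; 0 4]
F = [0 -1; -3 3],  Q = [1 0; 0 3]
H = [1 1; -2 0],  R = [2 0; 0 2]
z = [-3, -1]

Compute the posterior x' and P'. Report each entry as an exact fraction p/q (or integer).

x' = [94/171, -169/57]
P' = [151/342 -55/114; -55/114 91/38]

x̄ = F·x = [-1, 9]
P̄ = F·P·Fᵀ + Q = [5 -12; -12 57]
y = z − H·x̄ = [-11, -3]
S = H·P̄·Hᵀ + R = [40 14; 14 22]
K = P̄·Hᵀ·S⁻¹ = [-7/342 -151/342; 109/114 55/114]
x' = x̄ + K·y = [94/171, -169/57]
P' = (I − K·H)·P̄ = [151/342 -55/114; -55/114 91/38]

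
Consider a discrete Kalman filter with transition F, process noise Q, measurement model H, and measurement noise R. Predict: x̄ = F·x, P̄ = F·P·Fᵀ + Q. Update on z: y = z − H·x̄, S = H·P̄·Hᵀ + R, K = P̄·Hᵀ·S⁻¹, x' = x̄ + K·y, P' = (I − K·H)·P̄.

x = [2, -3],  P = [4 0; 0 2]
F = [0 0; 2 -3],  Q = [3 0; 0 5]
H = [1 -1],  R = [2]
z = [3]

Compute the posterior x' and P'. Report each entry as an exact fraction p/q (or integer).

x̄ = F·x = [0, 13]
P̄ = F·P·Fᵀ + Q = [3 0; 0 39]
y = z − H·x̄ = [16]
S = H·P̄·Hᵀ + R = [44]
K = P̄·Hᵀ·S⁻¹ = [3/44; -39/44]
x' = x̄ + K·y = [12/11, -13/11]
P' = (I − K·H)·P̄ = [123/44 117/44; 117/44 195/44]

x' = [12/11, -13/11]
P' = [123/44 117/44; 117/44 195/44]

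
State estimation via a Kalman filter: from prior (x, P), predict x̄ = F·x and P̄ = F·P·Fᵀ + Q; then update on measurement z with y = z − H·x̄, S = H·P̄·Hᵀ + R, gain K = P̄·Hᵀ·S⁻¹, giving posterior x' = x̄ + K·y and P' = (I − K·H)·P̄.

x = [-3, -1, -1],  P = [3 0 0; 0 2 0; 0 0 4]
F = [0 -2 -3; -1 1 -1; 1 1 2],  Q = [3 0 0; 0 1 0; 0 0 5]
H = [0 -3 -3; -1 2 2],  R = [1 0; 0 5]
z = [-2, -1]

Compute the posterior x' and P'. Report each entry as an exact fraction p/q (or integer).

x̄ = F·x = [5, 3, -6]
P̄ = F·P·Fᵀ + Q = [47 8 -28; 8 10 -9; -28 -9 26]
y = z − H·x̄ = [-11, 10]
S = H·P̄·Hᵀ + R = [163 -168; -168 204]
K = P̄·Hᵀ·S⁻¹ = [-198/419 -1367/1676; -135/419 -247/838; 1/419 769/2514]
x' = x̄ + K·y = [1711/838, 1507/419, -3730/1257]
P' = (I − K·H)·P̄ = [7363/1676 1415/838 -1283/838; 1415/838 3044/419 -2999/419; -1283/838 -2999/419 8996/1257]

x' = [1711/838, 1507/419, -3730/1257]
P' = [7363/1676 1415/838 -1283/838; 1415/838 3044/419 -2999/419; -1283/838 -2999/419 8996/1257]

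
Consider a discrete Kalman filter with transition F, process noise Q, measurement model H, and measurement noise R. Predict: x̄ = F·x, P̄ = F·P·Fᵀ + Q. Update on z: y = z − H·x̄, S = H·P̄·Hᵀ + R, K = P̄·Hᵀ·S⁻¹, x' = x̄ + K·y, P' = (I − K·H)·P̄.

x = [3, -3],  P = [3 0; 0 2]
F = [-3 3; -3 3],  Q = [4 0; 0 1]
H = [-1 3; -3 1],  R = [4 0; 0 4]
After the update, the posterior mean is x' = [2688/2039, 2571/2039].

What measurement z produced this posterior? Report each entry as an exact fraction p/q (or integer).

z = [3, -3]

x̄ = F·x = [-18, -18]
P̄ = F·P·Fᵀ + Q = [49 45; 45 46]
S = H·P̄·Hᵀ + R = [197 -165; -165 221]
K = P̄·Hᵀ·S⁻¹ = [272/2039 -738/2039; 1467/4078 -547/4078]
x' − x̄ = [39390/2039, 39273/2039] = K·y
y = (KᵀK)⁻¹·Kᵀ·(x' − x̄) = [39, -39]
z = y + H·x̄ = [39, -39] + [-36, 36] = [3, -3]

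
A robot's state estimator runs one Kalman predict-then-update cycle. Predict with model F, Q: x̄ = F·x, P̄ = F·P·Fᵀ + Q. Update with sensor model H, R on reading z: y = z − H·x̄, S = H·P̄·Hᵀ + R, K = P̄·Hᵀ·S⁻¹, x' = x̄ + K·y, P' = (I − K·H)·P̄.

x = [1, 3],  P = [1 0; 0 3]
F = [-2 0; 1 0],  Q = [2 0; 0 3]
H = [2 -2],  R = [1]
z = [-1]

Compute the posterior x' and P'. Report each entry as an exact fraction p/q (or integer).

x' = [-34/57, -1/19]
P' = [86/57 26/19; 26/19 28/19]

x̄ = F·x = [-2, 1]
P̄ = F·P·Fᵀ + Q = [6 -2; -2 4]
y = z − H·x̄ = [5]
S = H·P̄·Hᵀ + R = [57]
K = P̄·Hᵀ·S⁻¹ = [16/57; -4/19]
x' = x̄ + K·y = [-34/57, -1/19]
P' = (I − K·H)·P̄ = [86/57 26/19; 26/19 28/19]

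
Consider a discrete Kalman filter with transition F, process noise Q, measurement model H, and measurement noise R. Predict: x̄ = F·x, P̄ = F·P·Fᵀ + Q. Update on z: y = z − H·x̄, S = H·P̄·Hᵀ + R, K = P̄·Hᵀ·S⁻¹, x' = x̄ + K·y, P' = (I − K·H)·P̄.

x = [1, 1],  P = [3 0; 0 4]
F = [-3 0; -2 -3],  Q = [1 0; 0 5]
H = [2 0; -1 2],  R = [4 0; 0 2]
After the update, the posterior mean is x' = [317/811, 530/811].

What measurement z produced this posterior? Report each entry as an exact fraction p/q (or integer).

z = [1, 1]

x̄ = F·x = [-3, -5]
P̄ = F·P·Fᵀ + Q = [28 18; 18 53]
S = H·P̄·Hᵀ + R = [116 16; 16 170]
K = P̄·Hᵀ·S⁻¹ = [1174/2433 4/2433; 589/2433 1204/2433]
x' − x̄ = [2750/811, 4585/811] = K·y
y = (KᵀK)⁻¹·Kᵀ·(x' − x̄) = [7, 8]
z = y + H·x̄ = [7, 8] + [-6, -7] = [1, 1]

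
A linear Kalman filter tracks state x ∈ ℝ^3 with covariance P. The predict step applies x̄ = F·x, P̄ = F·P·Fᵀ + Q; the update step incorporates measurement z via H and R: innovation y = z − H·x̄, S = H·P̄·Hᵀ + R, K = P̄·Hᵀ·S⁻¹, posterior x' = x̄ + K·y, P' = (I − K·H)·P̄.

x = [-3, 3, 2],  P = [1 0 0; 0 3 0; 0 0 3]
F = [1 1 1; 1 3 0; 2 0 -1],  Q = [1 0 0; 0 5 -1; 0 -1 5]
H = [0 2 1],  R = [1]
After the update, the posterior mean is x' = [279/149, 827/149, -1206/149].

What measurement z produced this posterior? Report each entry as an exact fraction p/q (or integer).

z = [3]

x̄ = F·x = [2, 6, -8]
P̄ = F·P·Fᵀ + Q = [8 10 -1; 10 33 1; -1 1 12]
S = H·P̄·Hᵀ + R = [149]
K = P̄·Hᵀ·S⁻¹ = [19/149; 67/149; 14/149]
x' − x̄ = [-19/149, -67/149, -14/149] = K·y
y = (KᵀK)⁻¹·Kᵀ·(x' − x̄) = [-1]
z = y + H·x̄ = [-1] + [4] = [3]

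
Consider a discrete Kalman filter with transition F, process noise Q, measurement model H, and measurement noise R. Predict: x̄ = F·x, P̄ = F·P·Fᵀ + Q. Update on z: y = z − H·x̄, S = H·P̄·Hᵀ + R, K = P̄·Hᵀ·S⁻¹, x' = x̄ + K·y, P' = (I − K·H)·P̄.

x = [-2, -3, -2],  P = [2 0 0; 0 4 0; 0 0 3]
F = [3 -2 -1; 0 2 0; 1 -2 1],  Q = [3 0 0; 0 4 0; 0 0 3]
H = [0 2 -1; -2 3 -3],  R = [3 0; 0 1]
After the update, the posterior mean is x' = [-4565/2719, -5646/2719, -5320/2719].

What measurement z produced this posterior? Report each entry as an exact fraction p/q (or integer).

x̄ = F·x = [2, -6, 2]
P̄ = F·P·Fᵀ + Q = [40 -16 19; -16 20 -16; 19 -16 24]
S = H·P̄·Hᵀ + R = [171 438; 438 1265]
K = P̄·Hᵀ·S⁻¹ = [1835/2719 -1033/2719; 9520/24471 -196/8157; -1636/24471 -830/8157]
x' − x̄ = [-10003/2719, 10668/2719, -10758/2719] = K·y
y = (KᵀK)⁻¹·Kᵀ·(x' − x̄) = [12, 31]
z = y + H·x̄ = [12, 31] + [-14, -28] = [-2, 3]

z = [-2, 3]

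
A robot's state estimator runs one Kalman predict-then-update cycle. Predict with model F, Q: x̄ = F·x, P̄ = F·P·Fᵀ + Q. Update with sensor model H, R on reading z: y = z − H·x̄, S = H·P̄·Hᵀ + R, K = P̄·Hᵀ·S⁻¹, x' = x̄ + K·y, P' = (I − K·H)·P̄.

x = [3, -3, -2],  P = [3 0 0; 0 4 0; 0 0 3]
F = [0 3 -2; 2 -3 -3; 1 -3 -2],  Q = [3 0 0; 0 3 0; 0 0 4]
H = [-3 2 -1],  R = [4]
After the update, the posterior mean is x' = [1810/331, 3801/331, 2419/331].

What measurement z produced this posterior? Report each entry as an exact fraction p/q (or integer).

z = [-1]

x̄ = F·x = [-5, 21, 16]
P̄ = F·P·Fᵀ + Q = [51 -18 -24; -18 78 60; -24 60 55]
S = H·P̄·Hᵀ + R = [662]
K = P̄·Hᵀ·S⁻¹ = [-165/662; 75/331; 137/662]
x' − x̄ = [3465/331, -3150/331, -2877/331] = K·y
y = (KᵀK)⁻¹·Kᵀ·(x' − x̄) = [-42]
z = y + H·x̄ = [-42] + [41] = [-1]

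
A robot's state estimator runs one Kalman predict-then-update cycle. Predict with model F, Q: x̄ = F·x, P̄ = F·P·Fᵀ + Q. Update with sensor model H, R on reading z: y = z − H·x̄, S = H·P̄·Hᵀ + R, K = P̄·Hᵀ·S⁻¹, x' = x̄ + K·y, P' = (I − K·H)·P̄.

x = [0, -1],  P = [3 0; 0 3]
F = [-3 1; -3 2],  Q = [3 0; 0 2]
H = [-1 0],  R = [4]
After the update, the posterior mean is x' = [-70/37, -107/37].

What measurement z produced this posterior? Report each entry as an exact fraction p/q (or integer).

z = [2]

x̄ = F·x = [-1, -2]
P̄ = F·P·Fᵀ + Q = [33 33; 33 41]
S = H·P̄·Hᵀ + R = [37]
K = P̄·Hᵀ·S⁻¹ = [-33/37; -33/37]
x' − x̄ = [-33/37, -33/37] = K·y
y = (KᵀK)⁻¹·Kᵀ·(x' − x̄) = [1]
z = y + H·x̄ = [1] + [1] = [2]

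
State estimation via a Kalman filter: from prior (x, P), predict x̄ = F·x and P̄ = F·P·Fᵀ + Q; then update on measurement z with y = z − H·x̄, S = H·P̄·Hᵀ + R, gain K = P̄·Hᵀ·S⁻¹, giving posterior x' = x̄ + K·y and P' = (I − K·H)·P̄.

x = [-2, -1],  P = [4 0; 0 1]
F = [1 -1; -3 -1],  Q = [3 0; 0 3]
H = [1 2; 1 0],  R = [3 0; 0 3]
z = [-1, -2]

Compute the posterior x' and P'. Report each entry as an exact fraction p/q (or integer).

x̄ = F·x = [-1, 7]
P̄ = F·P·Fᵀ + Q = [8 -11; -11 40]
y = z − H·x̄ = [-14, -1]
S = H·P̄·Hᵀ + R = [127 -14; -14 11]
K = P̄·Hᵀ·S⁻¹ = [-42/1201 820/1201; 605/1201 -431/1201]
x' = x̄ + K·y = [-1433/1201, 368/1201]
P' = (I − K·H)·P̄ = [2460/1201 -1293/1201; -1293/1201 1554/1201]

x' = [-1433/1201, 368/1201]
P' = [2460/1201 -1293/1201; -1293/1201 1554/1201]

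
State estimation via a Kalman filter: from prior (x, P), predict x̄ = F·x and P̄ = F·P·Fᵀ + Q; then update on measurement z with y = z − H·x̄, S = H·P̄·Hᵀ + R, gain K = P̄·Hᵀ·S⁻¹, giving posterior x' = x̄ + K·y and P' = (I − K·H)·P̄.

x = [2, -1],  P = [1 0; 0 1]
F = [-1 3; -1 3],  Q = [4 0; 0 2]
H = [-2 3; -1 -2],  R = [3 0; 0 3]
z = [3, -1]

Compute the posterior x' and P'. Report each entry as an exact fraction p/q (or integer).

x̄ = F·x = [-5, -5]
P̄ = F·P·Fᵀ + Q = [14 10; 10 12]
y = z − H·x̄ = [8, -16]
S = H·P̄·Hᵀ + R = [47 -34; -34 105]
K = P̄·Hᵀ·S⁻¹ = [-946/3779 -1530/3779; 524/3779 -1054/3779]
x' = x̄ + K·y = [-1983/3779, 2161/3779]
P' = (I − K·H)·P̄ = [2778/3779 906/3779; 906/3779 1128/3779]

x' = [-1983/3779, 2161/3779]
P' = [2778/3779 906/3779; 906/3779 1128/3779]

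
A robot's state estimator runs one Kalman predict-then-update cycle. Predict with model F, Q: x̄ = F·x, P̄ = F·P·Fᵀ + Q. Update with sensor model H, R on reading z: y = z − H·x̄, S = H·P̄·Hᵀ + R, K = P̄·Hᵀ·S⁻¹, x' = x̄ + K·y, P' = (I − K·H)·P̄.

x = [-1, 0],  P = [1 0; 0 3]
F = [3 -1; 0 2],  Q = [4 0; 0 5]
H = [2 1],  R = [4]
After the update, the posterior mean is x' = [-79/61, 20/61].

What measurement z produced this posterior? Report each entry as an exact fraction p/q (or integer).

z = [-2]

x̄ = F·x = [-3, 0]
P̄ = F·P·Fᵀ + Q = [16 -6; -6 17]
S = H·P̄·Hᵀ + R = [61]
K = P̄·Hᵀ·S⁻¹ = [26/61; 5/61]
x' − x̄ = [104/61, 20/61] = K·y
y = (KᵀK)⁻¹·Kᵀ·(x' − x̄) = [4]
z = y + H·x̄ = [4] + [-6] = [-2]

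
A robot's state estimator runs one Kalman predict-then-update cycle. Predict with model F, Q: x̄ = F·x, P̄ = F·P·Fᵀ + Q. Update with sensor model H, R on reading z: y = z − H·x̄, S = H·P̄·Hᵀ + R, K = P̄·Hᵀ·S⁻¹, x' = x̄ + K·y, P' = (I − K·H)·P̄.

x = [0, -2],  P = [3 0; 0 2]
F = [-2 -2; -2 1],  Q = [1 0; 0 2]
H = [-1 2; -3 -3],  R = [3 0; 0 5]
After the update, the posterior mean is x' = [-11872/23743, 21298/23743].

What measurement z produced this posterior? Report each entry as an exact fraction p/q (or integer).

x̄ = F·x = [4, -2]
P̄ = F·P·Fᵀ + Q = [21 8; 8 16]
S = H·P̄·Hᵀ + R = [56 -57; -57 482]
K = P̄·Hᵀ·S⁻¹ = [-7369/23743 -5157/23743; 7464/23743 -2664/23743]
x' − x̄ = [-106844/23743, 68784/23743] = K·y
y = (KᵀK)⁻¹·Kᵀ·(x' − x̄) = [11, 5]
z = y + H·x̄ = [11, 5] + [-8, -6] = [3, -1]

z = [3, -1]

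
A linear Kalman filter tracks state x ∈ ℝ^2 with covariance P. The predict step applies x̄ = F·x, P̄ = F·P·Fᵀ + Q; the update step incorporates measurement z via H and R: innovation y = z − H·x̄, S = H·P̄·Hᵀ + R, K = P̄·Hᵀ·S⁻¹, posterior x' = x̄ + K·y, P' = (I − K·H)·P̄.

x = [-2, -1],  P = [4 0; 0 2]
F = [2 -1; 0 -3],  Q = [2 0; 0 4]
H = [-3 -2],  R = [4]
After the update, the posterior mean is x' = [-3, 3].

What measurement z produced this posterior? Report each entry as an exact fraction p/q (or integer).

x̄ = F·x = [-3, 3]
P̄ = F·P·Fᵀ + Q = [20 6; 6 22]
S = H·P̄·Hᵀ + R = [344]
K = P̄·Hᵀ·S⁻¹ = [-9/43; -31/172]
x' − x̄ = [0, 0] = K·y
y = (KᵀK)⁻¹·Kᵀ·(x' − x̄) = [0]
z = y + H·x̄ = [0] + [3] = [3]

z = [3]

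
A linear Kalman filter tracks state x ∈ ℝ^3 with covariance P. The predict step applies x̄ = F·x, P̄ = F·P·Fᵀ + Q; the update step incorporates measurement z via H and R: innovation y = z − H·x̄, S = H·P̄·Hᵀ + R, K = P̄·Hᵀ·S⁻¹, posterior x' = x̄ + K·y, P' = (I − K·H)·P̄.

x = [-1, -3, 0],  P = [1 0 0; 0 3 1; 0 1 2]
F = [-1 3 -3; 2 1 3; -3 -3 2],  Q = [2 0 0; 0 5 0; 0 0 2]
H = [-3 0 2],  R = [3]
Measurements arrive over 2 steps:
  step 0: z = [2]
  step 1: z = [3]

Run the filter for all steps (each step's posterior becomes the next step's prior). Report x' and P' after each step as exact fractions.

step 0: x' = [784/661, -3075/661, 1906/661], P' = [2406/661 -3965/661 3411/661; -3965/661 23771/661 -5955/661; 3411/661 -5955/661 5313/661]
step 1: x' = [-692137/726067, 29168263/7986737, 659697/7986737], P' = [6751214/726067 -20513038/726067 9879825/726067; -20513038/726067 822102739/7986737 -338141730/7986737; 9879825/726067 -338141730/7986737 164930244/7986737]

step 0: x̄ = F·x = [-8, -5, 12]
step 0: P̄ = F·P·Fᵀ + Q = [30 -5 -21; -5 36 -10; -21 -10 34]
step 0: y = z − H·x̄ = [-46]
step 0: S = H·P̄·Hᵀ + R = [661]
step 0: K = P̄·Hᵀ·S⁻¹ = [-132/661; -5/661; 131/661]
step 0: x' = x̄ + K·y = [784/661, -3075/661, 1906/661]
step 0: P' = (I − K·H)·P̄ = [2406/661 -3965/661 3411/661; -3965/661 23771/661 -5955/661; 3411/661 -5955/661 5313/661]
step 1: x̄ = F·x = [-15727/661, 4211/661, 10685/661]
step 1: P̄ = F·P·Fᵀ + Q = [416930/661 -67570/661 -280257/661; -67570/661 73859/661 6444/661; -280257/661 6444/661 217325/661]
step 1: y = z − H·x̄ = [-66568/661]
step 1: S = H·P̄·Hᵀ + R = [7986737/661]
step 1: K = P̄·Hᵀ·S⁻¹ = [-164664/726067; 215598/7986737; 1275421/7986737]
step 1: x' = x̄ + K·y = [-692137/726067, 29168263/7986737, 659697/7986737]
step 1: P' = (I − K·H)·P̄ = [6751214/726067 -20513038/726067 9879825/726067; -20513038/726067 822102739/7986737 -338141730/7986737; 9879825/726067 -338141730/7986737 164930244/7986737]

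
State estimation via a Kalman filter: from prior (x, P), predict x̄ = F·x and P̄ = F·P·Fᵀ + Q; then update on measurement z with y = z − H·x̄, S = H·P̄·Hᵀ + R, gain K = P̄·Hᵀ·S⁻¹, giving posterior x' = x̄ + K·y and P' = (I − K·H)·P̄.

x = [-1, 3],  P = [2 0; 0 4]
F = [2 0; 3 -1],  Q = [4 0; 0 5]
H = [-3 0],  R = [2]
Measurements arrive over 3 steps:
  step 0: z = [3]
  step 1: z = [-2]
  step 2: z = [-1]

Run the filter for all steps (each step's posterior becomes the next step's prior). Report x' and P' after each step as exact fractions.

step 0: x̄ = F·x = [-2, -6]
step 0: P̄ = F·P·Fᵀ + Q = [12 12; 12 27]
step 0: y = z − H·x̄ = [-3]
step 0: S = H·P̄·Hᵀ + R = [110]
step 0: K = P̄·Hᵀ·S⁻¹ = [-18/55; -18/55]
step 0: x' = x̄ + K·y = [-56/55, -276/55]
step 0: P' = (I − K·H)·P̄ = [12/55 12/55; 12/55 837/55]
step 1: x̄ = F·x = [-112/55, 108/55]
step 1: P̄ = F·P·Fᵀ + Q = [268/55 48/55; 48/55 1148/55]
step 1: y = z − H·x̄ = [-446/55]
step 1: S = H·P̄·Hᵀ + R = [2522/55]
step 1: K = P̄·Hᵀ·S⁻¹ = [-402/1261; -72/1261]
step 1: x' = x̄ + K·y = [692/1261, 3060/1261]
step 1: P' = (I − K·H)·P̄ = [268/1261 48/1261; 48/1261 26132/1261]
step 2: x̄ = F·x = [1384/1261, -984/1261]
step 2: P̄ = F·P·Fᵀ + Q = [6116/1261 1512/1261; 1512/1261 34561/1261]
step 2: y = z − H·x̄ = [2891/1261]
step 2: S = H·P̄·Hᵀ + R = [57566/1261]
step 2: K = P̄·Hᵀ·S⁻¹ = [-9174/28783; -2268/28783]
step 2: x' = x̄ + K·y = [10558/28783, -27660/28783]
step 2: P' = (I − K·H)·P̄ = [6116/28783 1512/28783; 1512/28783 780715/28783]

step 0: x' = [-56/55, -276/55], P' = [12/55 12/55; 12/55 837/55]
step 1: x' = [692/1261, 3060/1261], P' = [268/1261 48/1261; 48/1261 26132/1261]
step 2: x' = [10558/28783, -27660/28783], P' = [6116/28783 1512/28783; 1512/28783 780715/28783]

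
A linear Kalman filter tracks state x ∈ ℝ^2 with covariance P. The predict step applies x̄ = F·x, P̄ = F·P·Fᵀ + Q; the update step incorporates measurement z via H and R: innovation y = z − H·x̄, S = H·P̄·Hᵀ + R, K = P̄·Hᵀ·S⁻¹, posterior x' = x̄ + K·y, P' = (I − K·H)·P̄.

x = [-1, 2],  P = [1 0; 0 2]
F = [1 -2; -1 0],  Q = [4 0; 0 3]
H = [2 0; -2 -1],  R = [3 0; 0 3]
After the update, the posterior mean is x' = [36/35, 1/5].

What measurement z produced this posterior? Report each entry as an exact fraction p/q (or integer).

z = [3, -2]

x̄ = F·x = [-5, 1]
P̄ = F·P·Fᵀ + Q = [13 -1; -1 4]
S = H·P̄·Hᵀ + R = [55 -50; -50 55]
K = P̄·Hᵀ·S⁻¹ = [12/35 -1/7; -2/5 -2/5]
x' − x̄ = [211/35, -4/5] = K·y
y = (KᵀK)⁻¹·Kᵀ·(x' − x̄) = [13, -11]
z = y + H·x̄ = [13, -11] + [-10, 9] = [3, -2]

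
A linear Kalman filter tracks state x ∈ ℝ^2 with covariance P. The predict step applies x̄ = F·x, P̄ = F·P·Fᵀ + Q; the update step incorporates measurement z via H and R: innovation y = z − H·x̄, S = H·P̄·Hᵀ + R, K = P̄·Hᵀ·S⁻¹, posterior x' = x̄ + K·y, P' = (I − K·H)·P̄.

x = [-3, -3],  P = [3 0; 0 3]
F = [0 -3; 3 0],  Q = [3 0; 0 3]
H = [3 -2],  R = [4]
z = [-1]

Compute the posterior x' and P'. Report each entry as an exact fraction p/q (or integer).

x' = [-297/197, -393/197]
P' = [1860/197 2700/197; 2700/197 4110/197]

x̄ = F·x = [9, -9]
P̄ = F·P·Fᵀ + Q = [30 0; 0 30]
y = z − H·x̄ = [-46]
S = H·P̄·Hᵀ + R = [394]
K = P̄·Hᵀ·S⁻¹ = [45/197; -30/197]
x' = x̄ + K·y = [-297/197, -393/197]
P' = (I − K·H)·P̄ = [1860/197 2700/197; 2700/197 4110/197]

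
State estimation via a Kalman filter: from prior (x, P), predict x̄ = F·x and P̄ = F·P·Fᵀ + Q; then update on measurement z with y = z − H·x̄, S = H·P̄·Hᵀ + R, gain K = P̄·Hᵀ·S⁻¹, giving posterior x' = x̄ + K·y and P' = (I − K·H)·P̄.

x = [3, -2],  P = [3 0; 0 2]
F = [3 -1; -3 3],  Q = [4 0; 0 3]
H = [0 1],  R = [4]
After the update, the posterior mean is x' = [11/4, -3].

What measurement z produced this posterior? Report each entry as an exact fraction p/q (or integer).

x̄ = F·x = [11, -15]
P̄ = F·P·Fᵀ + Q = [33 -33; -33 48]
S = H·P̄·Hᵀ + R = [52]
K = P̄·Hᵀ·S⁻¹ = [-33/52; 12/13]
x' − x̄ = [-33/4, 12] = K·y
y = (KᵀK)⁻¹·Kᵀ·(x' − x̄) = [13]
z = y + H·x̄ = [13] + [-15] = [-2]

z = [-2]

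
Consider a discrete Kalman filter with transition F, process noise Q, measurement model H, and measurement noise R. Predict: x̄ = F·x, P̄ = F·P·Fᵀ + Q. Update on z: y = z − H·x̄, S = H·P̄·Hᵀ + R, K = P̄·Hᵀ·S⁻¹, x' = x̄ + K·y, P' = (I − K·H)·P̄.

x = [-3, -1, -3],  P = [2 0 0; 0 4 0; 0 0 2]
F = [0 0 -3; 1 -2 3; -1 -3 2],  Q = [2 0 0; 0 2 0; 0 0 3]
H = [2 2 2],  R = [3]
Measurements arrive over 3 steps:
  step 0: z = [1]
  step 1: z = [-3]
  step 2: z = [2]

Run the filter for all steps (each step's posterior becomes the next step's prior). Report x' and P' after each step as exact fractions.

step 0: x̄ = F·x = [9, -10, 0]
step 0: P̄ = F·P·Fᵀ + Q = [20 -18 -12; -18 38 34; -12 34 49]
step 0: y = z − H·x̄ = [3]
step 0: S = H·P̄·Hᵀ + R = [463]
step 0: K = P̄·Hᵀ·S⁻¹ = [-20/463; 108/463; 142/463]
step 0: x' = x̄ + K·y = [4107/463, -4306/463, 426/463]
step 0: P' = (I − K·H)·P̄ = [8860/463 -6174/463 -2716/463; -6174/463 5930/463 406/463; -2716/463 406/463 2523/463]
step 1: x̄ = F·x = [-1278/463, 13997/463, 9663/463]
step 1: P̄ = F·P·Fᵀ + Q = [23633/463 -12123/463 -19632/463; -12123/463 59741/463 45470/463; -19632/463 45470/463 42659/463]
step 1: y = z − H·x̄ = [-46153/463]
step 1: S = H·P̄·Hᵀ + R = [615241/463]
step 1: K = P̄·Hᵀ·S⁻¹ = [-16244/615241; 186176/615241; 12454/55931]
step 1: x' = x̄ + K·y = [-78982/615241, 40923/615241, -74143/55931]
step 1: P' = (I − K·H)·P̄ = [30833959/615241 -9577373/615241 -1934632/55931; -9577373/615241 4521835/615241 484982/55931; -1934632/55931 484982/55931 1468331/55931]
step 2: x̄ = F·x = [222429/55931, -2607547/615241, -1674933/615241]
step 2: P̄ = F·P·Fᵀ + Q = [13326841/55931 -4501191/55931 -10249044/55931; -4501191/55931 42122706/615241 54712796/615241; -10249044/55931 54712796/615241 101624707/615241]
step 2: y = z − H·x̄ = [4902004/615241]
step 2: S = H·P̄·Hᵀ + R = [302898067/615241]
step 2: K = P̄·Hᵀ·S⁻¹ = [-31314668/302898067; 94644802/302898067; 87196038/302898067]
step 2: x' = x̄ + K·y = [955075861/302898067, -529665201/302898067, -129865599/302898067]
step 2: P' = (I − K·H)·P̄ = [70578537073/302898067 -19559249191/302898067 -51066259884/302898067; -19559249191/302898067 6178469378/302898067 13522747016/302898067; -51066259884/302898067 13522747016/302898067 37674306925/302898067]

step 0: x' = [4107/463, -4306/463, 426/463], P' = [8860/463 -6174/463 -2716/463; -6174/463 5930/463 406/463; -2716/463 406/463 2523/463]
step 1: x' = [-78982/615241, 40923/615241, -74143/55931], P' = [30833959/615241 -9577373/615241 -1934632/55931; -9577373/615241 4521835/615241 484982/55931; -1934632/55931 484982/55931 1468331/55931]
step 2: x' = [955075861/302898067, -529665201/302898067, -129865599/302898067], P' = [70578537073/302898067 -19559249191/302898067 -51066259884/302898067; -19559249191/302898067 6178469378/302898067 13522747016/302898067; -51066259884/302898067 13522747016/302898067 37674306925/302898067]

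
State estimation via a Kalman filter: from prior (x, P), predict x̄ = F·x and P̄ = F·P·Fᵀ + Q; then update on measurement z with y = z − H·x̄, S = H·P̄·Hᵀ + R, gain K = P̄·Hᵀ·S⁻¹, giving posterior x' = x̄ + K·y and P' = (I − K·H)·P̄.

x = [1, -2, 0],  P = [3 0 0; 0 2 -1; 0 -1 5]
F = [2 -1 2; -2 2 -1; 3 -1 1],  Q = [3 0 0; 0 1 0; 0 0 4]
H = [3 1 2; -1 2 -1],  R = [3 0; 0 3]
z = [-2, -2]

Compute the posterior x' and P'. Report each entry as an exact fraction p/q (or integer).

x' = [-15458/29319, -35765/29319, 9868/29319]
P' = [76919/29319 -13339/29319 -99703/29319; -13339/29319 17930/29319 16580/29319; -99703/29319 16580/29319 145820/29319]

x̄ = F·x = [4, -6, 5]
P̄ = F·P·Fᵀ + Q = [41 -31 33; -31 30 -30; 33 -30 40]
y = z − H·x̄ = [-18, 19]
S = H·P̄·Hᵀ + R = [652 -553; -553 514]
K = P̄·Hᵀ·S⁻¹ = [6004/29319 -1298/29319; 3691/29319 10873/29319; 3037/29319 -4319/29319]
x' = x̄ + K·y = [-15458/29319, -35765/29319, 9868/29319]
P' = (I − K·H)·P̄ = [76919/29319 -13339/29319 -99703/29319; -13339/29319 17930/29319 16580/29319; -99703/29319 16580/29319 145820/29319]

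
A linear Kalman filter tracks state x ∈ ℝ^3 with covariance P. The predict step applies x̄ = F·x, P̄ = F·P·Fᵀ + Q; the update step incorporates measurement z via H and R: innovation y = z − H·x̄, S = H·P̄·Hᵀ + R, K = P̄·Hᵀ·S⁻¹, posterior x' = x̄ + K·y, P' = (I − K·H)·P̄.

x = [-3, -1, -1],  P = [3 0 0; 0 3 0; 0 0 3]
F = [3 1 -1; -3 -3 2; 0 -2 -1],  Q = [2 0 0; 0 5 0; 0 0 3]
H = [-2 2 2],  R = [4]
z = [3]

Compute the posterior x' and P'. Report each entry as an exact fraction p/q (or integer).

x̄ = F·x = [-9, 10, 3]
P̄ = F·P·Fᵀ + Q = [35 -42 -3; -42 71 12; -3 12 18]
y = z − H·x̄ = [-41]
S = H·P̄·Hᵀ + R = [956]
K = P̄·Hᵀ·S⁻¹ = [-40/239; 125/478; 33/478]
x' = x̄ + K·y = [-511/239, -345/478, 81/478]
P' = (I − K·H)·P̄ = [1965/239 -38/239 1923/239; -38/239 1344/239 -1257/239; 1923/239 -1257/239 3213/239]

x' = [-511/239, -345/478, 81/478]
P' = [1965/239 -38/239 1923/239; -38/239 1344/239 -1257/239; 1923/239 -1257/239 3213/239]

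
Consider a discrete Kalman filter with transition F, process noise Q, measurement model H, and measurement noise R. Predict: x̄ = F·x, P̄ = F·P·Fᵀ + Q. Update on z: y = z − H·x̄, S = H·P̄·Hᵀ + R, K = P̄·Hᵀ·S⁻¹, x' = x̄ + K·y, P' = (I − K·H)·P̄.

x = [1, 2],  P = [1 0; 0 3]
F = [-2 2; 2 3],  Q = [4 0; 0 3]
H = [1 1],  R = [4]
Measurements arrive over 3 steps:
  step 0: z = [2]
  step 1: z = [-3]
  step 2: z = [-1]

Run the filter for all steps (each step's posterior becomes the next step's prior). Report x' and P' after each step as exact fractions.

step 0: x̄ = F·x = [2, 8]
step 0: P̄ = F·P·Fᵀ + Q = [20 14; 14 34]
step 0: y = z − H·x̄ = [-8]
step 0: S = H·P̄·Hᵀ + R = [86]
step 0: K = P̄·Hᵀ·S⁻¹ = [17/43; 24/43]
step 0: x' = x̄ + K·y = [-50/43, 152/43]
step 0: P' = (I − K·H)·P̄ = [282/43 -214/43; -214/43 310/43]
step 1: x̄ = F·x = [404/43, 356/43]
step 1: P̄ = F·P·Fᵀ + Q = [4252/43 1160/43; 1160/43 1479/43]
step 1: y = z − H·x̄ = [-889/43]
step 1: S = H·P̄·Hᵀ + R = [8223/43]
step 1: K = P̄·Hᵀ·S⁻¹ = [1804/2741; 2639/8223]
step 1: x' = x̄ + K·y = [-11544/2741, 13519/8223]
step 1: P' = (I − K·H)·P̄ = [43988/2741 -36772/2741; -36772/2741 120872/8223]
step 2: x̄ = F·x = [96302/8223, -9569/2741]
step 2: P̄ = F·P·Fᵀ + Q = [1926764/8223 139336/2741; 139336/2741 105527/2741]
step 2: y = z − H·x̄ = [-75818/8223]
step 2: S = H·P̄·Hᵀ + R = [3112253/8223]
step 2: K = P̄·Hᵀ·S⁻¹ = [2344772/3112253; 734589/3112253]
step 2: x' = x̄ + K·y = [14829170/3112253, -17638151/3112253]
step 2: P' = (I − K·H)·P̄ = [60637396/3112253 -51258308/3112253; -51258308/3112253 54196664/3112253]

step 0: x' = [-50/43, 152/43], P' = [282/43 -214/43; -214/43 310/43]
step 1: x' = [-11544/2741, 13519/8223], P' = [43988/2741 -36772/2741; -36772/2741 120872/8223]
step 2: x' = [14829170/3112253, -17638151/3112253], P' = [60637396/3112253 -51258308/3112253; -51258308/3112253 54196664/3112253]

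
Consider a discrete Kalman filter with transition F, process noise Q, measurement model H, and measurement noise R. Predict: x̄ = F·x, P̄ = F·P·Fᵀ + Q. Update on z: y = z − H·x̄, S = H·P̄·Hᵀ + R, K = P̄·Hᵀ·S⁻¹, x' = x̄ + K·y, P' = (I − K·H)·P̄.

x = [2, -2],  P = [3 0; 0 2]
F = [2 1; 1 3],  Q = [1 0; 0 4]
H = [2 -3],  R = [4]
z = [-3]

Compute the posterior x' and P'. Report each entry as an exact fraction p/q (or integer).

x' = [404/145, 389/145]
P' = [2139/145 1434/145; 1434/145 1024/145]

x̄ = F·x = [2, -4]
P̄ = F·P·Fᵀ + Q = [15 12; 12 25]
y = z − H·x̄ = [-19]
S = H·P̄·Hᵀ + R = [145]
K = P̄·Hᵀ·S⁻¹ = [-6/145; -51/145]
x' = x̄ + K·y = [404/145, 389/145]
P' = (I − K·H)·P̄ = [2139/145 1434/145; 1434/145 1024/145]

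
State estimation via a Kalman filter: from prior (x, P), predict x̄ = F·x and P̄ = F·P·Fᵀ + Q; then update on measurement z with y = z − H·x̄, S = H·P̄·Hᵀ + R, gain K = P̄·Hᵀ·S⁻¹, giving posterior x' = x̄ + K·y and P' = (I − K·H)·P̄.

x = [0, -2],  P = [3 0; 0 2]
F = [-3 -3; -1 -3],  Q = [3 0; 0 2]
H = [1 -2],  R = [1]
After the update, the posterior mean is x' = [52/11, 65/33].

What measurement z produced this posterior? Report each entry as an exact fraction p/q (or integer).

z = [1]

x̄ = F·x = [6, 6]
P̄ = F·P·Fᵀ + Q = [48 27; 27 23]
S = H·P̄·Hᵀ + R = [33]
K = P̄·Hᵀ·S⁻¹ = [-2/11; -19/33]
x' − x̄ = [-14/11, -133/33] = K·y
y = (KᵀK)⁻¹·Kᵀ·(x' − x̄) = [7]
z = y + H·x̄ = [7] + [-6] = [1]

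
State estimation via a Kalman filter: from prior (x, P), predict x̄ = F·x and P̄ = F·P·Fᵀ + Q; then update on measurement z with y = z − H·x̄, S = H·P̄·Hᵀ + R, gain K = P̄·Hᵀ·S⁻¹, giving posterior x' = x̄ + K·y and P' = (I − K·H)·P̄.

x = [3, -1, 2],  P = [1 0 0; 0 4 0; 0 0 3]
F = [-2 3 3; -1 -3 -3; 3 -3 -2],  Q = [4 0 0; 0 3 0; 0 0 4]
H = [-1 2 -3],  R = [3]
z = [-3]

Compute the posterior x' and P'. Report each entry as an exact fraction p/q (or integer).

x̄ = F·x = [-3, -6, 8]
P̄ = F·P·Fᵀ + Q = [71 -61 -60; -61 67 51; -60 51 61]
y = z − H·x̄ = [30]
S = H·P̄·Hᵀ + R = [163]
K = P̄·Hᵀ·S⁻¹ = [-13/163; 42/163; -21/163]
x' = x̄ + K·y = [-879/163, 282/163, 674/163]
P' = (I − K·H)·P̄ = [11404/163 -9397/163 -10053/163; -9397/163 9157/163 9195/163; -10053/163 9195/163 9502/163]

x' = [-879/163, 282/163, 674/163]
P' = [11404/163 -9397/163 -10053/163; -9397/163 9157/163 9195/163; -10053/163 9195/163 9502/163]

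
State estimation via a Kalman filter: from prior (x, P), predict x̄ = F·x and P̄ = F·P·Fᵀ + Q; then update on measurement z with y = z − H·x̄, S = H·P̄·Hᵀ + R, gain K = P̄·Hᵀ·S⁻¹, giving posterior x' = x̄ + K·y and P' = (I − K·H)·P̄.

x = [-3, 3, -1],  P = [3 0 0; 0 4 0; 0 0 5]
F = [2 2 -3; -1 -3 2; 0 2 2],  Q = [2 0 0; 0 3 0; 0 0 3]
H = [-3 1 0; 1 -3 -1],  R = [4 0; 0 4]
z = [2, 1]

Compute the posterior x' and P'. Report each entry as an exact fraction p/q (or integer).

x' = [-10676/6377, -17378/6377, 32629/6377]
P' = [47634/44639 86026/44639 -199260/44639; 86026/44639 249366/44639 -611736/44639; -199260/44639 -611736/44639 1657064/44639]

x̄ = F·x = [3, -8, 4]
P̄ = F·P·Fᵀ + Q = [75 -60 -14; -60 62 -4; -14 -4 39]
y = z − H·x̄ = [19, -22]
S = H·P̄·Hᵀ + R = [1101 -1049; -1049 1040]
K = P̄·Hᵀ·S⁻¹ = [-14219/44639 -2796/44639; -2178/44639 -12584/44639; -3489/44639 -5279/44639]
x' = x̄ + K·y = [-10676/6377, -17378/6377, 32629/6377]
P' = (I − K·H)·P̄ = [47634/44639 86026/44639 -199260/44639; 86026/44639 249366/44639 -611736/44639; -199260/44639 -611736/44639 1657064/44639]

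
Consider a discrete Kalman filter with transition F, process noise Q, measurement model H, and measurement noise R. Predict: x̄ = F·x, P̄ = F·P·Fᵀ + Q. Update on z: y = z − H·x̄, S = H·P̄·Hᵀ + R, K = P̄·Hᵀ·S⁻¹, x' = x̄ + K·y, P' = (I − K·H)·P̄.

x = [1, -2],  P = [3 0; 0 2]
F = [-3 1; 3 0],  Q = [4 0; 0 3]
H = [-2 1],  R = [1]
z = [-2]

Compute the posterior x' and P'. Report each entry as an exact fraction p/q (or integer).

x̄ = F·x = [-5, 3]
P̄ = F·P·Fᵀ + Q = [33 -27; -27 30]
y = z − H·x̄ = [-15]
S = H·P̄·Hᵀ + R = [271]
K = P̄·Hᵀ·S⁻¹ = [-93/271; 84/271]
x' = x̄ + K·y = [40/271, -447/271]
P' = (I − K·H)·P̄ = [294/271 495/271; 495/271 1074/271]

x' = [40/271, -447/271]
P' = [294/271 495/271; 495/271 1074/271]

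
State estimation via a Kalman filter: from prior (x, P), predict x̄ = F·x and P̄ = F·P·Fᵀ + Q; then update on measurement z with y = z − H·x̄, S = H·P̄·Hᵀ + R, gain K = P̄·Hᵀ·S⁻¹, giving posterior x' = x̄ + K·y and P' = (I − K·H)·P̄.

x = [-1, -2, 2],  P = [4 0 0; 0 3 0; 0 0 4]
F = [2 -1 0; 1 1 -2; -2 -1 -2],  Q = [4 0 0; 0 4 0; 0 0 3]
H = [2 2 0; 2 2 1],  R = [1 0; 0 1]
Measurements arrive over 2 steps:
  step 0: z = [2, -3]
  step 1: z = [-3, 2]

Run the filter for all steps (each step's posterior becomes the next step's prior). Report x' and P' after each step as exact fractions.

step 0: x' = [4801/1039, -11534/3117, -4926/1039], P' = [8184/1039 -23852/3117 -709/1039; -23852/3117 71732/9351 647/3117; -709/1039 647/3117 1974/1039]
step 1: x' = [-818066/146561, 2967639/732805, 773297/146561], P' = [15052917/2491537 -13882955/2491537 -7563509/4983074; -13882955/2491537 66483857/12457685 5391509/4983074; -7563509/4983074 5391509/4983074 17291545/9966148]

step 0: x̄ = F·x = [0, -7, 0]
step 0: P̄ = F·P·Fᵀ + Q = [23 5 -13; 5 27 5; -13 5 38]
step 0: y = z − H·x̄ = [16, 11]
step 0: S = H·P̄·Hᵀ + R = [241 224; 224 247]
step 0: K = P̄·Hᵀ·S⁻¹ = [1400/3117 -727/3117; 352/9351 2293/9351; -2960/3117 2962/3117]
step 0: x' = x̄ + K·y = [4801/1039, -11534/3117, -4926/1039]
step 0: P' = (I − K·H)·P̄ = [8184/1039 -23852/3117 -709/1039; -23852/3117 71732/9351 647/3117; -709/1039 647/3117 1974/1039]
step 1: x̄ = F·x = [40340/3117, 32425/3117, 12284/3117]
step 1: P̄ = F·P·Fᵀ + Q = [689984/9351 33430/9351 -193486/9351; 33430/9351 128504/9351 53926/9351; -193486/9351 53926/9351 135965/9351]
step 1: y = z − H·x̄ = [-51627/1039, -151580/3117]
step 1: S = H·P̄·Hᵀ + R = [394527/1039 1087424/3117; 1087424/3117 3128468/9351]
step 1: K = P̄·Hᵀ·S⁻¹ = [2339924/2491537 -2883661/4983074; -5861836/12457685 15233873/24915370; -2172000/2491537 8603545/9966148]
step 1: x' = x̄ + K·y = [-818066/146561, 2967639/732805, 773297/146561]
step 1: P' = (I − K·H)·P̄ = [15052917/2491537 -13882955/2491537 -7563509/4983074; -13882955/2491537 66483857/12457685 5391509/4983074; -7563509/4983074 5391509/4983074 17291545/9966148]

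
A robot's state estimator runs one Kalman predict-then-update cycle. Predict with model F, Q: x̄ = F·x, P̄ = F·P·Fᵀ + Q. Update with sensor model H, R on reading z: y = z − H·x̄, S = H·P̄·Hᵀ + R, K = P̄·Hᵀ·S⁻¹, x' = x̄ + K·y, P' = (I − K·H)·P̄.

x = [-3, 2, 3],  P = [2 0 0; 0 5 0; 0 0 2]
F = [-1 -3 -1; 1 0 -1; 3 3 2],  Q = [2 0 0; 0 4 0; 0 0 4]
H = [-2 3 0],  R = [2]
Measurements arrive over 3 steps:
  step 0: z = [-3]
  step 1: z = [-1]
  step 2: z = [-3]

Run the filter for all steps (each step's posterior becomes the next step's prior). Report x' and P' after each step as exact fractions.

step 0: x' = [-987/139, -798/139, 591/139], P' = [1887/139 1224/139 -1729/139; 1224/139 824/139 -1114/139; -1729/139 -1114/139 3697/139]
step 1: x' = [289295/47757, 350497/95514, -296941/31838], P' = [1195076/47757 790622/47757 -704174/15919; 790622/47757 533615/47757 -466449/15919; -704174/15919 -466449/15919 1419062/15919]
step 2: x' = [-181380563/281791504, -99649087/70447876, 675535913/281791504], P' = [2285038387/140895752 378261527/35223938 -3796218201/140895752; 378261527/35223938 129138892/17611969 -629748769/35223938; -3796218201/140895752 -629748769/35223938 7779157707/140895752]

step 0: x̄ = F·x = [-6, -6, 3]
step 0: P̄ = F·P·Fᵀ + Q = [51 0 -55; 0 8 2; -55 2 75]
step 0: y = z − H·x̄ = [3]
step 0: S = H·P̄·Hᵀ + R = [278]
step 0: K = P̄·Hᵀ·S⁻¹ = [-51/139; 12/139; 58/139]
step 0: x' = x̄ + K·y = [-987/139, -798/139, 591/139]
step 0: P' = (I − K·H)·P̄ = [1887/139 1224/139 -1729/139; 1224/139 824/139 -1114/139; -1729/139 -1114/139 3697/139]
step 1: x̄ = F·x = [2790/139, -1578/139, -4173/139]
step 1: P̄ = F·P·Fᵀ + Q = [10480/139 -5204/139 -16488/139; -5204/139 9598/139 7010/139; -16488/139 7010/139 27659/139]
step 1: y = z − H·x̄ = [10175/139]
step 1: S = H·P̄·Hᵀ + R = [191028/139]
step 1: K = P̄·Hᵀ·S⁻¹ = [-9143/47757; 19601/95514; 9001/31838]
step 1: x' = x̄ + K·y = [289295/47757, 350497/95514, -296941/31838]
step 1: P' = (I − K·H)·P̄ = [1195076/47757 790622/47757 -704174/15919; 790622/47757 533615/47757 -466449/15919; -704174/15919 -466449/15919 1419062/15919]
step 2: x̄ = F·x = [-369629/47757, 1469413/95514, 335205/31838]
step 2: P̄ = F·P·Fᵀ + Q = [2472917/47757 -3507797/47757 -1077622/15919; -3507797/47757 9868334/47757 1251095/15919; -1077622/15919 1251095/15919 1622253/15919]
step 2: y = z − H·x̄ = [-6173297/95514]
step 2: S = H·P̄·Hᵀ + R = [140895752/47757]
step 2: K = P̄·Hᵀ·S⁻¹ = [-15469225/140895752; 9155149/35223938; 17725587/140895752]
step 2: x' = x̄ + K·y = [-181380563/281791504, -99649087/70447876, 675535913/281791504]
step 2: P' = (I − K·H)·P̄ = [2285038387/140895752 378261527/35223938 -3796218201/140895752; 378261527/35223938 129138892/17611969 -629748769/35223938; -3796218201/140895752 -629748769/35223938 7779157707/140895752]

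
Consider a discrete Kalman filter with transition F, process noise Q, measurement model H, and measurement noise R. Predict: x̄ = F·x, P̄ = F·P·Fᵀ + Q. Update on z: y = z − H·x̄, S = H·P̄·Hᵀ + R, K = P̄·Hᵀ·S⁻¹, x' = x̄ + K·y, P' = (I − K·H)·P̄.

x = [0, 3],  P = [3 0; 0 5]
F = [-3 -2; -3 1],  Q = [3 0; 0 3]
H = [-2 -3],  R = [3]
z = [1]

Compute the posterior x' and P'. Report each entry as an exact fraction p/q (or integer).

x̄ = F·x = [-6, 3]
P̄ = F·P·Fᵀ + Q = [50 17; 17 35]
y = z − H·x̄ = [-2]
S = H·P̄·Hᵀ + R = [722]
K = P̄·Hᵀ·S⁻¹ = [-151/722; -139/722]
x' = x̄ + K·y = [-2015/361, 1222/361]
P' = (I − K·H)·P̄ = [13299/722 -8715/722; -8715/722 5949/722]

x' = [-2015/361, 1222/361]
P' = [13299/722 -8715/722; -8715/722 5949/722]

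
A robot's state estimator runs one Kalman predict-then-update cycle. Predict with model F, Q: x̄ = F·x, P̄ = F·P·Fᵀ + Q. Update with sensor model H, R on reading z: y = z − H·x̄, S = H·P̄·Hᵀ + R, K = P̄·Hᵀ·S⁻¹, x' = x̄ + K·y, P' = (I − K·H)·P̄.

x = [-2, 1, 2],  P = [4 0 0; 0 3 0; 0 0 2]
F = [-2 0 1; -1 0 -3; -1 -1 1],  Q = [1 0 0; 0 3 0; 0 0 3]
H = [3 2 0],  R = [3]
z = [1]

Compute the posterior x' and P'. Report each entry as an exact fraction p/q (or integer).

x̄ = F·x = [6, -4, 3]
P̄ = F·P·Fᵀ + Q = [19 2 10; 2 25 -2; 10 -2 12]
y = z − H·x̄ = [-9]
S = H·P̄·Hᵀ + R = [298]
K = P̄·Hᵀ·S⁻¹ = [61/298; 28/149; 13/149]
x' = x̄ + K·y = [1239/298, -848/149, 330/149]
P' = (I − K·H)·P̄ = [1941/298 -1410/149 697/149; -1410/149 2157/149 -1026/149; 697/149 -1026/149 1450/149]

x' = [1239/298, -848/149, 330/149]
P' = [1941/298 -1410/149 697/149; -1410/149 2157/149 -1026/149; 697/149 -1026/149 1450/149]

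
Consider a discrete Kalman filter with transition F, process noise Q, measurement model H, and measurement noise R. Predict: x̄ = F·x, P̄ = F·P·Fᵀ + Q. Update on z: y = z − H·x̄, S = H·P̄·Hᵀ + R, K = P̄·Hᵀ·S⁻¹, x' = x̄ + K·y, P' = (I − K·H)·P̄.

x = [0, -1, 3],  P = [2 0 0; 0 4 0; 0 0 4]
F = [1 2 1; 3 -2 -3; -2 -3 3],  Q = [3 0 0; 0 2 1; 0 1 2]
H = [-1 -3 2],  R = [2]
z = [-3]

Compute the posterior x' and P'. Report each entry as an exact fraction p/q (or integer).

x' = [788/1211, 2803/1211, 2829/1211]
P' = [30194/1211 -24482/1211 -21617/1211; -24482/1211 29592/1211 31907/1211; -21617/1211 31907/1211 37301/1211]

x̄ = F·x = [1, -7, 12]
P̄ = F·P·Fᵀ + Q = [25 -22 -16; -22 72 -23; -16 -23 82]
y = z − H·x̄ = [-47]
S = H·P̄·Hᵀ + R = [1211]
K = P̄·Hᵀ·S⁻¹ = [9/1211; -240/1211; 249/1211]
x' = x̄ + K·y = [788/1211, 2803/1211, 2829/1211]
P' = (I − K·H)·P̄ = [30194/1211 -24482/1211 -21617/1211; -24482/1211 29592/1211 31907/1211; -21617/1211 31907/1211 37301/1211]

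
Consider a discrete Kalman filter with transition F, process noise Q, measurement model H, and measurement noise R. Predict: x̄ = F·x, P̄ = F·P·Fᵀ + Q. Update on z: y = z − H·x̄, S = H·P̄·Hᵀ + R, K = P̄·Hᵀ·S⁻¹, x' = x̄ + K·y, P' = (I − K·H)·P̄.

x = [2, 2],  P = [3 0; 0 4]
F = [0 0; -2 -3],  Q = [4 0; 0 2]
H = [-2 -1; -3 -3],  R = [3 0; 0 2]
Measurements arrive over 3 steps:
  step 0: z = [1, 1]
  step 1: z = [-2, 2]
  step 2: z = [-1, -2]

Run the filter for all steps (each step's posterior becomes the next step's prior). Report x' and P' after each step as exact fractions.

step 0: x' = [-1/283, -235/566], P' = [1456/849 -1550/849; -1550/849 1825/849]
step 1: x' = [347478/471509, -561227/471509], P' = [640628/471509 -663028/471509; -663028/471509 780662/471509]
step 2: x' = [-25103642/118112597, 113379357/118112597], P' = [155016924/118112597 -159659424/118112597; -159659424/118112597 187986096/118112597]

step 0: x̄ = F·x = [0, -10]
step 0: P̄ = F·P·Fᵀ + Q = [4 0; 0 50]
step 0: y = z − H·x̄ = [-9, -29]
step 0: S = H·P̄·Hᵀ + R = [69 174; 174 488]
step 0: K = P̄·Hᵀ·S⁻¹ = [-454/849 47/283; 425/849 -275/566]
step 0: x' = x̄ + K·y = [-1/283, -235/566]
step 0: P' = (I − K·H)·P̄ = [1456/849 -1550/849; -1550/849 1825/849]
step 1: x̄ = F·x = [0, 709/566]
step 1: P̄ = F·P·Fᵀ + Q = [4 0; 0 5347/849]
step 1: y = z − H·x̄ = [-423/566, 3259/566]
step 1: S = H·P̄·Hᵀ + R = [21478/849 12139/283; 12139/283 26795/283]
step 1: K = P̄·Hᵀ·S⁻¹ = [-206076/471509 33600/471509; 181798/471509 -176451/471509]
step 1: x' = x̄ + K·y = [347478/471509, -561227/471509]
step 1: P' = (I − K·H)·P̄ = [640628/471509 -663028/471509; -663028/471509 780662/471509]
step 2: x̄ = F·x = [0, 988725/471509]
step 2: P̄ = F·P·Fᵀ + Q = [4 0; 0 2575152/471509]
step 2: y = z − H·x̄ = [517216/471509, 2023157/471509]
step 2: S = H·P̄·Hᵀ + R = [11533823/471509 19041672/471509; 19041672/471509 41093710/471509]
step 2: K = P̄·Hᵀ·S⁻¹ = [-50124808/118112597 6963750/118112597; 43777584/118112597 -42490008/118112597]
step 2: x' = x̄ + K·y = [-25103642/118112597, 113379357/118112597]
step 2: P' = (I − K·H)·P̄ = [155016924/118112597 -159659424/118112597; -159659424/118112597 187986096/118112597]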